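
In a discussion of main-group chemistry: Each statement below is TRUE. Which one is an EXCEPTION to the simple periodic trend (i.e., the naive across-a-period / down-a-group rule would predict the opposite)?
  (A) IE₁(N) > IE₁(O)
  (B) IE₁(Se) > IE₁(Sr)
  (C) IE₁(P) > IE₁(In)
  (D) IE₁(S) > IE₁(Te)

(A)

The general trend: first ionization energy increases across a period and decreases down a group.
(A) N (period 2, group 15) vs O (period 2, group 16): the stated order contradicts the simple trend.
(B) Se (period 4, group 16) vs Sr (period 5, group 2): the stated order agrees with the simple trend.
(C) P (period 3, group 15) vs In (period 5, group 13): the stated order agrees with the simple trend.
(D) S (period 3, group 16) vs Te (period 5, group 16): the stated order agrees with the simple trend.
The exception is (A): pairing an electron in O's 2p⁴ costs repulsion energy, so O ionizes more easily than half-filled N (2p³).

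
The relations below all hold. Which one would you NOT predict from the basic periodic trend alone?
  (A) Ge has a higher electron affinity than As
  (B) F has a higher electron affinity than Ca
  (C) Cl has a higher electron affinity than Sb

The general trend: electron affinity increases across a period and decreases down a group.
(A) Ge (period 4, group 14) vs As (period 4, group 15): the stated order contradicts the simple trend.
(B) F (period 2, group 17) vs Ca (period 4, group 2): the stated order agrees with the simple trend.
(C) Cl (period 3, group 17) vs Sb (period 5, group 15): the stated order agrees with the simple trend.
The exception is (A): adding an electron to As's half-filled 4p³ is unfavourable, so Ge (4p²) has the more exothermic EA.

(A)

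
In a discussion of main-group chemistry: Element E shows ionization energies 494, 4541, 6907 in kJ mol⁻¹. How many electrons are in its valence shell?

1

Look for the largest jump between consecutive ionization energies: IE2/IE1 ≈ 9.2, far larger than any earlier ratio.
That jump marks the point where a core electron is being removed. So the atom has 1 valence electron.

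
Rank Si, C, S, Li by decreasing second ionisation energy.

Li > C > S > Si

After 1 electron has been removed, what remains? Si⁺ still has 3 valence electrons; C⁺ still has 3 valence electrons; S⁺ still has 5 valence electrons; Li⁺ is the bare [He] core.
Breaking into a closed-shell core is much more expensive than removing a leftover valence electron — Li has the largest IE_2 here.
Valence configurations: Si⁺ [Ne]3s²3p¹, C⁺ [He]2s²2p¹, S⁺ [Ne]3s²3p³.
Approximate IE_2 values (kJ/mol): Si 1577, C 2353, S 2252, Li 7298.
Hence IE_2: Si < S < C < Li.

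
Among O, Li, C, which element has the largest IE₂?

The second ionization energy removes an electron from the +1 ion. For each element: O⁺ still has 5 valence electrons; Li⁺ is the bare [He] core; C⁺ still has 3 valence electrons.
Core electrons are held far more tightly than valence electrons, so Li tops the IE_2 order.
Valence configurations: O⁺ [He]2s²2p³, C⁺ [He]2s²2p¹.
Approximate IE_2 values (kJ/mol): O 3388, Li 7298, C 2353.
Overall IE_2 order: C < O < Li.

Li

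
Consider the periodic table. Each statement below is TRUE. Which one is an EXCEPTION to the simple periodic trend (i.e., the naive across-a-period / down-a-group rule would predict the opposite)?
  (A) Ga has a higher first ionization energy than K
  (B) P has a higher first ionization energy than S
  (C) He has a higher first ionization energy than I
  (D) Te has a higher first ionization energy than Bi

(B)

The general trend: first ionization energy increases across a period and decreases down a group.
(A) Ga (period 4, group 13) vs K (period 4, group 1): the stated order agrees with the simple trend.
(B) P (period 3, group 15) vs S (period 3, group 16): the stated order contradicts the simple trend.
(C) He (period 1, group 18) vs I (period 5, group 17): the stated order agrees with the simple trend.
(D) Te (period 5, group 16) vs Bi (period 6, group 15): the stated order agrees with the simple trend.
The exception is (B): S (3p⁴) ionizes more easily than half-filled P (3p³) because the paired 3p electron in S is pushed out by e⁻–e⁻ repulsion.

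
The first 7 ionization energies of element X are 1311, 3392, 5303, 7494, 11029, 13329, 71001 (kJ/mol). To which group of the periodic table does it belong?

Group 16

Look for the largest jump between consecutive ionization energies: IE7/IE6 ≈ 5.3, far larger than any earlier ratio.
That jump marks the point where a core electron is being removed. So the atom has 6 valence electrons.
A main-group element with 6 valence electrons is in group 16.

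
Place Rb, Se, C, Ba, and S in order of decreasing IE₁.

C > S > Se > Ba > Rb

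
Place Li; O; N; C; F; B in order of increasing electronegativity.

Li is in period 2, group 1; B is in period 2, group 13; C is in period 2, group 14; N is in period 2, group 15; O is in period 2, group 16; F is in period 2, group 17.
Smaller atoms with higher effective nuclear charge are more electronegative.
All lie in period 2, so electronegativity increases left to right.
So from lowest to highest: Li < B < C < N < O < F.

Li < B < C < N < O < F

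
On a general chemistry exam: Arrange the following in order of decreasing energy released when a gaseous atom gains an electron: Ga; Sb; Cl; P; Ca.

Electron affinity generally becomes more exothermic across a period toward the halogens and less exothermic down a group.
These span different periods and groups, so the two trends combine.
Ga > Ca: both are in period 4; the period trend gives Ga the larger value.
P > Ga: relative to Ga, both the across-period and down-group shifts push P's electron affinity up.
Sb > P: this pair runs against the simple trend — see the exception note.
Cl > Sb: relative to Sb, both the across-period and down-group shifts push Cl's electron affinity up.
Note the exception: Sb has a higher electron affinity than P, contrary to the simple trend — both are half-filled np³, but the pairing/repulsion penalty for the added electron shrinks as the p orbitals become larger and more diffuse down the group, and for Sb that outweighs the weaker nuclear attraction.
For reference (kJ/mol): P 72, Cl 349, Ca 2, Ga 29, Sb 103.
So from highest to lowest: Cl > Sb > P > Ga > Ca.

Cl > Sb > P > Ga > Ca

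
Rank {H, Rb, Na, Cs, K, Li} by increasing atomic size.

H < Li < Na < K < Rb < Cs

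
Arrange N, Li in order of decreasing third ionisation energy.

Li > N

IE_3 is the cost of taking one more electron from the +2 cation: N²⁺ still has 3 valence electrons; Li²⁺ is already 1 electron into the core.
Breaking into a closed-shell core is much more expensive than removing a leftover valence electron — Li has the largest IE_3 here.
The numbers (kJ/mol): N 4578, Li 11815.
Overall IE_3 order: N < Li.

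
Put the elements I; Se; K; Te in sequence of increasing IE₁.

K < Te < Se < I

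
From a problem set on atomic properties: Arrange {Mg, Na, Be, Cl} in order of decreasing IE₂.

Na > Cl > Be > Mg

The second ionization energy removes an electron from the +1 ion. For each element: Mg⁺ still has 1 valence electron; Na⁺ is the bare [Ne] core; Be⁺ still has 1 valence electron; Cl⁺ still has 6 valence electrons.
Pulling an electron out of a noble-gas core costs far more than removing a remaining valence electron, so Na sits at the high end of IE_2.
Valence configurations: Mg⁺ [Ne]3s¹, Be⁺ [He]2s¹, Cl⁺ [Ne]3s²3p⁴.
Tabulated IE_2 (kJ/mol): Mg 1451, Na 4562, Be 1757, Cl 2298.
Putting it together, IE_2: Mg < Be < Cl < Na.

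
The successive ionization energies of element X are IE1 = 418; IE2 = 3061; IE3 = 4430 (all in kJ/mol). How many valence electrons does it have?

1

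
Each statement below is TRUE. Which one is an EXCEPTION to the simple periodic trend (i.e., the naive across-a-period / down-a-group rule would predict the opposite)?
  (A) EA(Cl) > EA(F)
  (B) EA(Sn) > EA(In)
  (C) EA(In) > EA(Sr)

(A)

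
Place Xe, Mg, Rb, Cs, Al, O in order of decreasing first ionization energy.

O > Xe > Mg > Al > Rb > Cs

O is in period 2, group 16; Mg is in period 3, group 2; Al is in period 3, group 13; Rb is in period 5, group 1; Xe is in period 5, group 18; Cs is in period 6, group 1.
First ionization energy rises across a period (greater Z_eff holds electrons more tightly) and falls down a group (valence electrons are farther from the nucleus).
Neither a single period nor a single group — weigh both effects.
Rb > Cs: they share group 1; the group trend gives Rb the larger value.
Al > Rb: relative to Rb, both the across-period and down-group shifts push Al's first ionization energy up.
Mg > Al: this pair runs against the simple trend — see the exception note.
Xe > Mg: period and group pull opposite ways; the across-period shift dominates (1170 vs 738 kJ/mol).
O > Xe: period and group pull opposite ways; the down-group shift dominates (1314 vs 1170 kJ/mol).
Note the exception: Mg has a higher first ionization energy than Al, contrary to the simple trend — Al's single 3p electron is easier to remove than one from Mg's filled 3s².
Approximate values (kJ/mol): O 1314, Mg 738, Al 578, Rb 403, Xe 1170, Cs 376.
So from highest to lowest: O > Xe > Mg > Al > Rb > Cs.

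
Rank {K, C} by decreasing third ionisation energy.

Consider each +2 ion: K²⁺ is already 1 electron into the core; C²⁺ still has 2 valence electrons.
Usually core removal costs more than valence removal, but here the competition is close: a tightly held n=2 valence electron can cost more to remove than an n=3 core electron, so the actual values have to decide it.
The numbers (kJ/mol): K 4420, C 4620.
Overall IE_3 order: K < C.

C, K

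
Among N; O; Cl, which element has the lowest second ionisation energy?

Cl

IE_2 is the cost of taking one more electron from the +1 cation: N⁺ still has 4 valence electrons; O⁺ still has 5 valence electrons; Cl⁺ still has 6 valence electrons.
All are still removing valence electrons, so compare the +1 ions as you would atoms: IE_2 generally rises across a period (higher Z_eff) and falls down a group (larger shell), subject to the usual subshell exceptions.
Valence configurations: N⁺ [He]2s²2p², O⁺ [He]2s²2p³, Cl⁺ [Ne]3s²3p⁴.
Tabulated IE_2 (kJ/mol): N 2856, O 3388, Cl 2298.
Putting it together, IE_2: Cl < N < O.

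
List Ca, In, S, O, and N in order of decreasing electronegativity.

N is in period 2, group 15; O is in period 2, group 16; S is in period 3, group 16; Ca is in period 4, group 2; In is in period 5, group 13.
Electronegativity increases across a period and decreases down a group, tracking effective nuclear charge and atomic size.
Neither a single period nor a single group — weigh both effects.
In > Ca: the two effects oppose for this pair; the across-period effect wins (1.78 vs 1.00).
S > In: both effects reinforce here, so S is clearly the higher of the two.
N > S: period and group pull opposite ways; the down-group shift dominates (3.04 vs 2.58).
O > N: O lies to the right of N in period 2, so the across-period effect alone puts O higher.
Tabulated electronegativity (Pauling): N 3.04, O 3.44, S 2.58, Ca 1.00, In 1.78.
So from highest to lowest: O > N > S > In > Ca.

O, N, S, In, Ca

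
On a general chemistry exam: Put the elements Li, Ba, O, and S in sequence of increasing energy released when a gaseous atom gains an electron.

Li is in period 2, group 1; O is in period 2, group 16; S is in period 3, group 16; Ba is in period 6, group 2.
Electron affinity generally becomes more exothermic across a period toward the halogens and less exothermic down a group.
Here both period and group differ, so the two effects have to be weighed against each other.
Li > Ba: the two effects oppose for this pair; the down-group effect wins (60 vs 14 kJ/mol).
O > Li: O lies to the right of Li in period 2, so the across-period effect alone puts O higher.
S > O: this pair runs against the simple trend — see the exception note.
Note the exception: S has a higher electron affinity than O, contrary to the simple trend — the compact 2p subshell of O repels the added electron more than S's larger 3p does.
Approximate values (kJ/mol): Li 60, O 141, S 200, Ba 14.
So from lowest to highest: Ba < Li < O < S.

Ba < Li < O < S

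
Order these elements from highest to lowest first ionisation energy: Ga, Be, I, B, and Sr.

I, Be, B, Ga, Sr

First ionization energy rises across a period (greater Z_eff holds electrons more tightly) and falls down a group (valence electrons are farther from the nucleus).
These span different periods and groups, so the two trends combine.
Ga > Sr: relative to Sr, both the across-period and down-group shifts push Ga's first ionization energy up.
B > Ga: they share group 13; the group trend gives B the larger value.
Be > B: this pair runs against the simple trend — see the exception note.
I > Be: the two effects oppose for this pair; the across-period effect wins (1008 vs 900 kJ/mol).
Note the exception: Be has a higher first ionization energy than B, contrary to the simple trend — removing B's lone 2p electron is easier than breaking Be's filled 2s².
Approximate values (kJ/mol): Be 900, B 801, Ga 579, Sr 550, I 1008.
So from highest to lowest: I > Be > B > Ga > Sr.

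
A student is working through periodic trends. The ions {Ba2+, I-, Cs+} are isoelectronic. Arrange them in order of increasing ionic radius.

All of these have 54 electrons, so size is governed by nuclear charge alone: the more protons, the stronger the pull on the same electron cloud, and the smaller the ion.
Nuclear charges: Ba2+ (Z=56), Cs+ (Z=55), I- (Z=53).
Smallest to largest: Ba2+ < Cs+ < I-.

Ba2+ < Cs+ < I-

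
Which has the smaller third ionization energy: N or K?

Consider each +2 ion: N²⁺ still has 3 valence electrons; K²⁺ is already 1 electron into the core.
Usually core removal costs more than valence removal, but here the competition is close: a tightly held n=2 valence electron can cost more to remove than an n=3 core electron, so the actual values have to decide it.
Approximate IE_3 values (kJ/mol): N 4578, K 4420.
Overall IE_3 order: K < N.

K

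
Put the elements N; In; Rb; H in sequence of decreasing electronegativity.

H is in period 1, group 1; N is in period 2, group 15; Rb is in period 5, group 1; In is in period 5, group 13.
Electronegativity increases across a period and decreases down a group, tracking effective nuclear charge and atomic size.
Here both period and group differ, so the two effects have to be weighed against each other.
In > Rb: both are in period 5; the period trend gives In the larger value.
H > In: the two effects oppose for this pair; the down-group effect wins (2.20 vs 1.78).
N > H: period and group pull opposite ways; the across-period shift dominates (3.04 vs 2.20).
Approximate values (Pauling): H 2.20, N 3.04, Rb 0.82, In 1.78.
So from highest to lowest: N > H > In > Rb.

N > H > In > Rb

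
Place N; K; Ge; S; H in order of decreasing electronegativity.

H is in period 1, group 1; N is in period 2, group 15; S is in period 3, group 16; K is in period 4, group 1; Ge is in period 4, group 14.
Smaller atoms with higher effective nuclear charge are more electronegative.
Here both period and group differ, so the two effects have to be weighed against each other.
Ge > K: both are in period 4; the period trend gives Ge the larger value.
H > Ge: the two effects oppose for this pair; the down-group effect wins (2.20 vs 2.01).
S > H: the two effects oppose for this pair; the across-period effect wins (2.58 vs 2.20).
N > S: period and group pull opposite ways; the down-group shift dominates (3.04 vs 2.58).
Tabulated electronegativity (Pauling): H 2.20, N 3.04, S 2.58, K 0.82, Ge 2.01.
So from highest to lowest: N > S > H > Ge > K.

N > S > H > Ge > K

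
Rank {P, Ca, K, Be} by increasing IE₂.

Ca < Be < P < K

IE_2 is the cost of taking one more electron from the +1 cation: P⁺ still has 4 valence electrons; Ca⁺ still has 1 valence electron; K⁺ is the bare [Ar] core; Be⁺ still has 1 valence electron.
Pulling an electron out of a noble-gas core costs far more than removing a remaining valence electron, so K sits at the high end of IE_2.
Valence configurations: P⁺ [Ne]3s²3p², Ca⁺ [Ar]4s¹, Be⁺ [He]2s¹.
The numbers (kJ/mol): P 1907, Ca 1145, K 3052, Be 1757.
So the second ionization energies run Ca < Be < P < K.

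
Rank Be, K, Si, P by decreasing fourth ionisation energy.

Consider each +3 ion: Be³⁺ is already 1 electron into the core; K³⁺ is already 2 electrons into the core; Si³⁺ still has 1 valence electron; P³⁺ still has 2 valence electrons.
Pulling an electron out of a noble-gas core costs far more than removing a remaining valence electron, so K and Be sit at the high end of IE_4.
Valence configurations: Si³⁺ [Ne]3s¹, P³⁺ [Ne]3s².
Approximate IE_4 values (kJ/mol): Be 21007, K 5877, Si 4356, P 4964.
So the fourth ionization energies run Si < P < K < Be.

Be > K > P > Si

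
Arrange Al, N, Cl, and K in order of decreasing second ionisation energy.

The second ionization energy removes an electron from the +1 ion. For each element: Al⁺ still has 2 valence electrons; N⁺ still has 4 valence electrons; Cl⁺ still has 6 valence electrons; K⁺ is the bare [Ar] core.
Breaking into a closed-shell core is much more expensive than removing a leftover valence electron — K has the largest IE_2 here.
Valence configurations: Al⁺ [Ne]3s², N⁺ [He]2s²2p², Cl⁺ [Ne]3s²3p⁴.
Tabulated IE_2 (kJ/mol): Al 1817, N 2856, Cl 2298, K 3052.
So the second ionization energies run Al < Cl < N < K.

K, N, Cl, Al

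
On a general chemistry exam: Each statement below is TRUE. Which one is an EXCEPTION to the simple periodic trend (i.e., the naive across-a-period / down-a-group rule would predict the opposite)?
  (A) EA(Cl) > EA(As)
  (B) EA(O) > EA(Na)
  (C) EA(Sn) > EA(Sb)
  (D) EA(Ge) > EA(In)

(C)

The general trend: electron affinity increases across a period and decreases down a group.
(A) Cl (period 3, group 17) vs As (period 4, group 15): the stated order agrees with the simple trend.
(B) O (period 2, group 16) vs Na (period 3, group 1): the stated order agrees with the simple trend.
(C) Sn (period 5, group 14) vs Sb (period 5, group 15): the stated order contradicts the simple trend.
(D) Ge (period 4, group 14) vs In (period 5, group 13): the stated order agrees with the simple trend.
The exception is (C): adding an electron to Sb's half-filled 5p³ is unfavourable, so Sn has the more exothermic EA.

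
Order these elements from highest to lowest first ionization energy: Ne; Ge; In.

Ne is in period 2, group 18; Ge is in period 4, group 14; In is in period 5, group 13.
Across a period the outer electron is held more tightly (higher IE₁); down a group it sits in a higher shell, more shielded, and comes off more easily.
Here both period and group differ, so the two effects have to be weighed against each other.
Ge > In: both effects reinforce here, so Ge is clearly the higher of the two.
Ne > Ge: both effects reinforce here, so Ne is clearly the higher of the two.
Tabulated first ionization energy (kJ/mol): Ne 2081, Ge 762, In 558.
So from highest to lowest: Ne > Ge > In.

Ne > Ge > In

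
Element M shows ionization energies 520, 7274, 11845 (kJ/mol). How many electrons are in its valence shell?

1

Look for the largest jump between consecutive ionization energies: IE2/IE1 ≈ 14.0, far larger than any earlier ratio.
That jump marks the point where a core electron is being removed. So the atom has 1 valence electron.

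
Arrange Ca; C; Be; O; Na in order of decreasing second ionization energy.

After 1 electron has been removed, what remains? Ca⁺ still has 1 valence electron; C⁺ still has 3 valence electrons; Be⁺ still has 1 valence electron; O⁺ still has 5 valence electrons; Na⁺ is the bare [Ne] core.
Core electrons are held far more tightly than valence electrons, so Na tops the IE_2 order.
Valence configurations: Ca⁺ [Ar]4s¹, C⁺ [He]2s²2p¹, Be⁺ [He]2s¹, O⁺ [He]2s²2p³.
Approximate IE_2 values (kJ/mol): Ca 1145, C 2353, Be 1757, O 3388, Na 4562.
Overall IE_2 order: Ca < Be < C < O < Na.

Na, O, C, Be, Ca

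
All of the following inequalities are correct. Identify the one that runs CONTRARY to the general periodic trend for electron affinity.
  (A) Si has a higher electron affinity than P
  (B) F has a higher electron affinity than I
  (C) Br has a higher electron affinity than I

The general trend: electron affinity increases across a period and decreases down a group.
(A) Si (period 3, group 14) vs P (period 3, group 15): the stated order contradicts the simple trend.
(B) F (period 2, group 17) vs I (period 5, group 17): the stated order agrees with the simple trend.
(C) Br (period 4, group 17) vs I (period 5, group 17): the stated order agrees with the simple trend.
The exception is (A): adding an electron to P's half-filled 3p³ is unfavourable, so Si (3p²) has the more exothermic EA.

(A)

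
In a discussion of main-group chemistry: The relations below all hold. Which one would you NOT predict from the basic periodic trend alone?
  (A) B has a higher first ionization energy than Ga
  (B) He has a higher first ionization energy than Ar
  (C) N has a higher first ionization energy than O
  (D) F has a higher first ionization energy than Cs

(C)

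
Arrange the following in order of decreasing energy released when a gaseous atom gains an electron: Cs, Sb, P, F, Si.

F is in period 2, group 17; Si is in period 3, group 14; P is in period 3, group 15; Sb is in period 5, group 15; Cs is in period 6, group 1.
EA tends to increase across a period and decrease down a group, though the pattern is less regular than for IE or radius.
Here both period and group differ, so the two effects have to be weighed against each other.
P > Cs: relative to Cs, both the across-period and down-group shifts push P's electron affinity up.
Sb > P: this pair runs against the simple trend — see the exception note.
Si > Sb: period and group pull opposite ways; the down-group shift dominates (134 vs 103 kJ/mol).
F > Si: both effects reinforce here, so F is clearly the higher of the two.
Note the exception: Sb has a higher electron affinity than P, contrary to the simple trend — both are half-filled np³, but the pairing/repulsion penalty for the added electron shrinks as the p orbitals become larger and more diffuse down the group, and for Sb that outweighs the weaker nuclear attraction.
Note the exception: Si has a higher electron affinity than P, contrary to the simple trend — adding an electron to P's half-filled 3p³ is unfavourable, so Si (3p²) has the more exothermic EA.
Tabulated electron affinity (kJ/mol): F 328, Si 134, P 72, Sb 103, Cs 46.
So from highest to lowest: F > Si > Sb > P > Cs.

F > Si > Sb > P > Cs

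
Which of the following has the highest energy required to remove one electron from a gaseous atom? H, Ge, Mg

H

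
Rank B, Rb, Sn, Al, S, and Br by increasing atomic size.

Atomic radius shrinks across a period as nuclear charge pulls the same shell inward, and grows down a group as new shells are added.
Neither a single period nor a single group — weigh both effects.
S > B: the two effects oppose for this pair; the down-group effect wins (103 vs 85 pm).
Br > S: the two effects oppose for this pair; the down-group effect wins (114 vs 103 pm).
Al > Br: period and group pull opposite ways; the across-period shift dominates (126 vs 114 pm).
Sn > Al: period and group pull opposite ways; the down-group shift dominates (140 vs 126 pm).
Rb > Sn: both are in period 5; the period trend gives Rb the larger value.
Approximate values (pm): B 85, Al 126, S 103, Br 114, Rb 210, Sn 140.
So from smallest to largest: B < S < Br < Al < Sn < Rb.

B, S, Br, Al, Sn, Rb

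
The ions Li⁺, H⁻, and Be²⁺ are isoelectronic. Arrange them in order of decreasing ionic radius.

H⁻ > Li⁺ > Be²⁺

All of these have 2 electrons, so size is governed by nuclear charge alone: the more protons, the stronger the pull on the same electron cloud, and the smaller the ion.
Nuclear charges: Be²⁺ (Z=4), Li⁺ (Z=3), H⁻ (Z=1).
Largest to smallest: H⁻ > Li⁺ > Be²⁺.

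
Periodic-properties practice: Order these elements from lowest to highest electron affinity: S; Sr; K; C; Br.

Sr, K, C, S, Br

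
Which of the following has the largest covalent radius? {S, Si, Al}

Al

Moving right in a period, electrons are added to the same shell under a stronger nuclear pull, so atoms get smaller; moving down, a new shell is opened and atoms get larger.
All lie in period 3, so atomic radius increases right to left.
The largest covalent radius among these belongs to Al.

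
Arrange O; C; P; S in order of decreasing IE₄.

After 3 electrons have been removed, what remains? O³⁺ still has 3 valence electrons; C³⁺ still has 1 valence electron; P³⁺ still has 2 valence electrons; S³⁺ still has 3 valence electrons.
All are still removing valence electrons, so compare the +3 ions as you would atoms: IE_4 generally rises across a period (higher Z_eff) and falls down a group (larger shell), subject to the usual subshell exceptions.
Valence configurations: O³⁺ [He]2s²2p¹, C³⁺ [He]2s¹, P³⁺ [Ne]3s², S³⁺ [Ne]3s²3p¹.
S³⁺ loses a lone 3p electron whereas P³⁺ must break into a filled 3s² pair, so IE_4(P) > IE_4(S) even though S has the higher nuclear charge.
The numbers (kJ/mol): O 7469, C 6223, P 4964, S 4556.
Overall IE_4 order: S < P < C < O.

O > C > P > S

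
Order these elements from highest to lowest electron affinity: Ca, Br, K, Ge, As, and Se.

Electron affinity generally becomes more exothermic across a period toward the halogens and less exothermic down a group.
All lie in period 4; the across-period trend (electron affinity increases left to right) applies, with the exception below.
Note the exception: K has a higher electron affinity than Ca, contrary to the simple trend — adding an electron to Ca (ns²) has to open a new, higher-energy np subshell, which is unfavourable.
Note the exception: Ge has a higher electron affinity than As, contrary to the simple trend — adding an electron to As's half-filled 4p³ is unfavourable, so Ge (4p²) has the more exothermic EA.
For reference (kJ/mol): K 48, Ca 2, Ge 119, As 78, Se 195, Br 325.
So from highest to lowest: Br > Se > Ge > As > K > Ca.

Br, Se, Ge, As, K, Ca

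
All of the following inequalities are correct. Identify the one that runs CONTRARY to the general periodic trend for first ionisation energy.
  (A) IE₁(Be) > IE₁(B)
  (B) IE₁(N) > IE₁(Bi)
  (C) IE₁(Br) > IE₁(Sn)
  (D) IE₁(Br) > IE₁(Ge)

(A)

The general trend: first ionisation energy increases across a period and decreases down a group.
(A) Be (period 2, group 2) vs B (period 2, group 13): the stated order contradicts the simple trend.
(B) N (period 2, group 15) vs Bi (period 6, group 15): the stated order agrees with the simple trend.
(C) Br (period 4, group 17) vs Sn (period 5, group 14): the stated order agrees with the simple trend.
(D) Br (period 4, group 17) vs Ge (period 4, group 14): the stated order agrees with the simple trend.
The exception is (A): removing B's lone 2p electron is easier than breaking Be's filled 2s².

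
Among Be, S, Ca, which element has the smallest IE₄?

The fourth ionization energy removes an electron from the +3 ion. For each element: Be³⁺ is already 1 electron into the core; S³⁺ still has 3 valence electrons; Ca³⁺ is already 1 electron into the core.
Core electrons are held far more tightly than valence electrons, so Ca and Be top the IE_4 order.
Tabulated IE_4 (kJ/mol): Be 21007, S 4556, Ca 6491.
So the fourth ionization energies run S < Ca < Be.

S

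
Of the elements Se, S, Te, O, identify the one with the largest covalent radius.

Te

O is in period 2, group 16; S is in period 3, group 16; Se is in period 4, group 16; Te is in period 5, group 16.
Across a period the added protons contract the valence shell; down a group each new principal shell makes the atom larger.
All are in group 16, so atomic radius increases down the group.
The largest covalent radius among these belongs to Te.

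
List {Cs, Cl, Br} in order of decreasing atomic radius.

Cs, Br, Cl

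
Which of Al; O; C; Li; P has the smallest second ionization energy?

The second ionization energy removes an electron from the +1 ion. For each element: Al⁺ still has 2 valence electrons; O⁺ still has 5 valence electrons; C⁺ still has 3 valence electrons; Li⁺ is the bare [He] core; P⁺ still has 4 valence electrons.
Pulling an electron out of a noble-gas core costs far more than removing a remaining valence electron, so Li sits at the high end of IE_2.
Valence configurations: Al⁺ [Ne]3s², O⁺ [He]2s²2p³, C⁺ [He]2s²2p¹, P⁺ [Ne]3s²3p².
Approximate IE_2 values (kJ/mol): Al 1817, O 3388, C 2353, Li 7298, P 1907.
Putting it together, IE_2: Al < P < C < O < Li.

Al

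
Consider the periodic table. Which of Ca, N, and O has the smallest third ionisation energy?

N

IE_3 is the cost of taking one more electron from the +2 cation: Ca²⁺ is the bare [Ar] core; N²⁺ still has 3 valence electrons; O²⁺ still has 4 valence electrons.
Usually core removal costs more than valence removal, but here the competition is close: a tightly held n=2 valence electron can cost more to remove than an n=3 core electron, so the actual values have to decide it.
Valence configurations: N²⁺ [He]2s²2p¹, O²⁺ [He]2s²2p².
Approximate IE_3 values (kJ/mol): Ca 4912, N 4578, O 5300.
Putting it together, IE_3: N < Ca < O.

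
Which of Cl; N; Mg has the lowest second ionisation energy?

Mg

IE_2 is the cost of taking one more electron from the +1 cation: Cl⁺ still has 6 valence electrons; N⁺ still has 4 valence electrons; Mg⁺ still has 1 valence electron.
All are still removing valence electrons, so compare the +1 ions as you would atoms: IE_2 generally rises across a period (higher Z_eff) and falls down a group (larger shell), subject to the usual subshell exceptions.
Valence configurations: Cl⁺ [Ne]3s²3p⁴, N⁺ [He]2s²2p², Mg⁺ [Ne]3s¹.
Approximate IE_2 values (kJ/mol): Cl 2298, N 2856, Mg 1451.
So the second ionization energies run Mg < Cl < N.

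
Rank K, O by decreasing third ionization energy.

IE_3 is the cost of taking one more electron from the +2 cation: K²⁺ is already 1 electron into the core; O²⁺ still has 4 valence electrons.
Usually core removal costs more than valence removal, but here the competition is close: a tightly held n=2 valence electron can cost more to remove than an n=3 core electron, so the actual values have to decide it.
Tabulated IE_3 (kJ/mol): K 4420, O 5300.
Putting it together, IE_3: K < O.

O, K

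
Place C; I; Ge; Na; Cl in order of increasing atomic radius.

C is in period 2, group 14; Na is in period 3, group 1; Cl is in period 3, group 17; Ge is in period 4, group 14; I is in period 5, group 17.
Atomic radius shrinks across a period as nuclear charge pulls the same shell inward, and grows down a group as new shells are added.
Here both period and group differ, so the two effects have to be weighed against each other.
Cl > C: period and group pull opposite ways; the down-group shift dominates (99 vs 75 pm).
Ge > Cl: both effects reinforce here, so Ge is clearly the larger of the two.
I > Ge: period and group pull opposite ways; the down-group shift dominates (133 vs 121 pm).
Na > I: the two effects oppose for this pair; the across-period effect wins (155 vs 133 pm).
Tabulated atomic radius (pm): C 75, Na 155, Cl 99, Ge 121, I 133.
So from smallest to largest: C < Cl < Ge < I < Na.

C < Cl < Ge < I < Na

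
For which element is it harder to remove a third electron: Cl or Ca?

Ca

The third ionization energy removes an electron from the +2 ion. For each element: Cl²⁺ still has 5 valence electrons; Ca²⁺ is the bare [Ar] core.
Core electrons are held far more tightly than valence electrons, so Ca tops the IE_3 order.
Tabulated IE_3 (kJ/mol): Cl 3822, Ca 4912.
Overall IE_3 order: Cl < Ca.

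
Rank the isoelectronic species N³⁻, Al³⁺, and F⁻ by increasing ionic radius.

Al³⁺ < F⁻ < N³⁻

All of these have 10 electrons, so size is governed by nuclear charge alone: the more protons, the stronger the pull on the same electron cloud, and the smaller the ion.
Nuclear charges: Al³⁺ (Z=13), F⁻ (Z=9), N³⁻ (Z=7).
Smallest to largest: Al³⁺ < F⁻ < N³⁻.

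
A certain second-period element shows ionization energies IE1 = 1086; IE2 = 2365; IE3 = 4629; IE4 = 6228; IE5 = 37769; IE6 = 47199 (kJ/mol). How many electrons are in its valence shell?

Look for the largest jump between consecutive ionization energies: IE5/IE4 ≈ 6.1, far larger than any earlier ratio.
That jump marks the point where a core electron is being removed. So the atom has 4 valence electrons.

4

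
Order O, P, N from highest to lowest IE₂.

Consider each +1 ion: O⁺ still has 5 valence electrons; P⁺ still has 4 valence electrons; N⁺ still has 4 valence electrons.
All are still removing valence electrons, so compare the +1 ions as you would atoms: IE_2 generally rises across a period (higher Z_eff) and falls down a group (larger shell), subject to the usual subshell exceptions.
Valence configurations: O⁺ [He]2s²2p³, P⁺ [Ne]3s²3p², N⁺ [He]2s²2p².
The numbers (kJ/mol): O 3388, P 1907, N 2856.
So the second ionization energies run P < N < O.

O, N, P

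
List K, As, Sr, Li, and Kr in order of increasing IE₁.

K, Li, Sr, As, Kr

Li is in period 2, group 1; K is in period 4, group 1; As is in period 4, group 15; Kr is in period 4, group 18; Sr is in period 5, group 2.
First ionization energy rises across a period (greater Z_eff holds electrons more tightly) and falls down a group (valence electrons are farther from the nucleus).
These span different periods and groups, so the two trends combine.
Li > K: Li sits above K in group 1, so the down-group effect alone puts Li higher.
Sr > Li: the two effects oppose for this pair; the across-period effect wins (550 vs 520 kJ/mol).
As > Sr: both effects reinforce here, so As is clearly the higher of the two.
Kr > As: Kr lies to the right of As in period 4, so the across-period effect alone puts Kr higher.
Approximate values (kJ/mol): Li 520, K 419, As 947, Kr 1351, Sr 550.
So from lowest to highest: K < Li < Sr < As < Kr.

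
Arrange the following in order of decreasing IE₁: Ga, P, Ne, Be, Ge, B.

Ne > P > Be > B > Ge > Ga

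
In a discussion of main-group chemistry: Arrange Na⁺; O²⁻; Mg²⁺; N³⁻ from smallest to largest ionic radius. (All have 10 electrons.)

All of these have 10 electrons, so size is governed by nuclear charge alone: the more protons, the stronger the pull on the same electron cloud, and the smaller the ion.
Nuclear charges: Mg²⁺ (Z=12), Na⁺ (Z=11), O²⁻ (Z=8), N³⁻ (Z=7).
Smallest to largest: Mg²⁺ < Na⁺ < O²⁻ < N³⁻.

Mg²⁺ < Na⁺ < O²⁻ < N³⁻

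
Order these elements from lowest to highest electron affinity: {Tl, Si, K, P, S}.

Atoms with high Z_eff and room in the valence shell (especially the halogens) have the most exothermic electron affinities.
Here both period and group differ, so the two effects have to be weighed against each other.
K > Tl: the two effects oppose for this pair; the down-group effect wins (48 vs 19 kJ/mol).
P > K: relative to K, both the across-period and down-group shifts push P's electron affinity up.
Si > P: this pair runs against the simple trend — see the exception note.
S > Si: both are in period 3; the period trend gives S the larger value.
Note the exception: Si has a higher electron affinity than P, contrary to the simple trend — adding an electron to P's half-filled 3p³ is unfavourable, so Si (3p²) has the more exothermic EA.
Approximate values (kJ/mol): Si 134, P 72, S 200, K 48, Tl 19.
So from lowest to highest: Tl < K < P < Si < S.

Tl < K < P < Si < S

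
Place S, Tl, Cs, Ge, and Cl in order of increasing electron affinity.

Tl < Cs < Ge < S < Cl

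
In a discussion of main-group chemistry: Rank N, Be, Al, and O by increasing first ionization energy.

Be is in period 2, group 2; N is in period 2, group 15; O is in period 2, group 16; Al is in period 3, group 13.
IE₁ increases left→right with effective nuclear charge and decreases top→bottom as the valence shell moves farther out.
Here both period and group differ, so the two effects have to be weighed against each other.
Be > Al: the two effects oppose for this pair; the down-group effect wins (900 vs 578 kJ/mol).
O > Be: O lies to the right of Be in period 2, so the across-period effect alone puts O higher.
N > O: this pair runs against the simple trend — see the exception note.
Note the exception: N has a higher first ionization energy than O, contrary to the simple trend — pairing an electron in O's 2p⁴ costs repulsion energy, so O ionizes more easily than half-filled N (2p³).
For reference (kJ/mol): Be 900, N 1402, O 1314, Al 578.
So from lowest to highest: Al < Be < O < N.

Al < Be < O < N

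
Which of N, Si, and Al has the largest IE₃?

N

The third ionization energy removes an electron from the +2 ion. For each element: N²⁺ still has 3 valence electrons; Si²⁺ still has 2 valence electrons; Al²⁺ still has 1 valence electron.
All are still removing valence electrons, so compare the +2 ions as you would atoms: IE_3 generally rises across a period (higher Z_eff) and falls down a group (larger shell), subject to the usual subshell exceptions.
Valence configurations: N²⁺ [He]2s²2p¹, Si²⁺ [Ne]3s², Al²⁺ [Ne]3s¹.
The numbers (kJ/mol): N 4578, Si 3232, Al 2745.
Overall IE_3 order: Al < Si < N.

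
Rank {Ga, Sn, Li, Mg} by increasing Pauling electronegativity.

Electronegativity increases across a period and decreases down a group, tracking effective nuclear charge and atomic size.
A diagonal step moves right (one effect) and down (the opposite effect) at once.
Mg > Li: the two effects oppose for this pair; the across-period effect wins (1.31 vs 0.98).
Ga > Mg: period and group pull opposite ways; the across-period shift dominates (1.81 vs 1.31).
Sn > Ga: period and group pull opposite ways; the across-period shift dominates (1.96 vs 1.81).
For reference (Pauling): Li 0.98, Mg 1.31, Ga 1.81, Sn 1.96.
So from lowest to highest: Li < Mg < Ga < Sn.

Li < Mg < Ga < Sn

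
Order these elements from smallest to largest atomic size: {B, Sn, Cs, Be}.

B < Be < Sn < Cs

Be is in period 2, group 2; B is in period 2, group 13; Sn is in period 5, group 14; Cs is in period 6, group 1.
Atomic radius shrinks across a period as nuclear charge pulls the same shell inward, and grows down a group as new shells are added.
These span different periods and groups, so the two trends combine.
Be > B: Be lies to the left of B in period 2, so the across-period effect alone puts Be larger.
Sn > Be: period and group pull opposite ways; the down-group shift dominates (140 vs 102 pm).
Cs > Sn: both effects reinforce here, so Cs is clearly the larger of the two.
For reference (pm): Be 102, B 85, Sn 140, Cs 232.
So from smallest to largest: B < Be < Sn < Cs.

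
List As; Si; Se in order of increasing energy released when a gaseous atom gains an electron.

Si is in period 3, group 14; As is in period 4, group 15; Se is in period 4, group 16.
EA tends to increase across a period and decrease down a group, though the pattern is less regular than for IE or radius.
Neither a single period nor a single group — weigh both effects.
Si > As: period and group pull opposite ways; the down-group shift dominates (134 vs 78 kJ/mol).
Se > Si: period and group pull opposite ways; the across-period shift dominates (195 vs 134 kJ/mol).
Tabulated electron affinity (kJ/mol): Si 134, As 78, Se 195.
So from lowest to highest: As < Si < Se.

As, Si, Se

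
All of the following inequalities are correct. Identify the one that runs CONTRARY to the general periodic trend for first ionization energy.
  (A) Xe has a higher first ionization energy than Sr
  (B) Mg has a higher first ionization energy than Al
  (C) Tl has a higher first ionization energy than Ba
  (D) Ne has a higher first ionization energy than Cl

(B)

The general trend: first ionization energy increases across a period and decreases down a group.
(A) Xe (period 5, group 18) vs Sr (period 5, group 2): the stated order agrees with the simple trend.
(B) Mg (period 3, group 2) vs Al (period 3, group 13): the stated order contradicts the simple trend.
(C) Tl (period 6, group 13) vs Ba (period 6, group 2): the stated order agrees with the simple trend.
(D) Ne (period 2, group 18) vs Cl (period 3, group 17): the stated order agrees with the simple trend.
The exception is (B): Al's single 3p electron is easier to remove than one from Mg's filled 3s².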